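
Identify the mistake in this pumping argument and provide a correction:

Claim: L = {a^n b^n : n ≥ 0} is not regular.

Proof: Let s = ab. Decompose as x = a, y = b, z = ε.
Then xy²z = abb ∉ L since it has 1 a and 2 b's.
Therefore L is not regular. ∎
Error: The string s = ab might be shorter than the pumping length p.

Correction: Choose s = a^p b^p to ensure |s| ≥ p. Also, the decomposition is wrong: with |xy| ≤ p, y cannot include b's when s starts with p a's.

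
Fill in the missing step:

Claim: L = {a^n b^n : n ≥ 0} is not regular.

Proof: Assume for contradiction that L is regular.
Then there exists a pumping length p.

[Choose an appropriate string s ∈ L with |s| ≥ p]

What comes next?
s = a^p b^p

This string is in L (has equal a's and b's) and has length 2p ≥ p.
Any decomposition xyz with |xy| ≤ p means y consists only of a's,
so pumping will unbalance the counts.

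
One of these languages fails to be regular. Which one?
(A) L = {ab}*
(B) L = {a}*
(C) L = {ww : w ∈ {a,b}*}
(C) {ww : w ∈ {a,b}*}

(C) L = {ww : w ∈ {a,b}*} is NOT regular.

The pumping lemma can be used to prove this:
After pumping, the two halves no longer match

The other languages are regular because they can be recognized by finite automata.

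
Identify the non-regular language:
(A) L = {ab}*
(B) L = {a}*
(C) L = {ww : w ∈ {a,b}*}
(C) {ww : w ∈ {a,b}*}

(C) L = {ww : w ∈ {a,b}*} is NOT regular.

The pumping lemma can be used to prove this:
After pumping, the two halves no longer match

The other languages are regular because they can be recognized by finite automata.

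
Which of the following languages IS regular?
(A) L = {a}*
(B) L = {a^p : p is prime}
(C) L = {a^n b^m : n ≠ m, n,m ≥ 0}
(A) {a}*

(A) L = {a}* is regular.

This can be recognized by a finite automaton (DFA/NFA).
Regular expressions like {a}* define regular languages.

The other choices are not regular:
- {a^n b^m : n ≠ m, n,m ≥ 0}: After pumping a's, we can make n = m
- {a^p : p is prime}: After pumping, the length becomes composite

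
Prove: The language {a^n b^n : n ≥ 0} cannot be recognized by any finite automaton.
Assume for contradiction that L is regular, and let p ≥ 1 be the pumping length given by the pumping lemma.
Choose s = a^p b^p. Then s ∈ L and |s| = 2p ≥ p.
By the pumping lemma, s = xyz for some x, y, z with |xy| ≤ p, |y| ≥ 1, and xy^i z ∈ L for every i ≥ 0.
Since |xy| ≤ p and the first p symbols of s are all a's, we must have y = a^k for some k with 1 ≤ k ≤ p.

Take i = 0: xy⁰z = a^(p − k) b^p.
This string has p − k a's but p b's, and p − k < p because k ≥ 1. So xy⁰z ∉ L.

This contradicts the pumping lemma, which requires xy^i z ∈ L for all i ≥ 0.
Hence L = {a^n b^n : n ≥ 0} is not regular. ∎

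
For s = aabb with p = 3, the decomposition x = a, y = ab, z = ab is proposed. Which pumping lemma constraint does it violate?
Violated: xyz = s

The decomposition x = a, y = ab, z = ab for s = aabb with p = 3
violates the constraint: xyz = s

xyz = 'a' + 'ab' + 'ab' = 'aabab' ≠ 'aabb' = s. The decomposition doesn't reconstruct s.

Pumping lemma constraints:
1. xyz = s (decomposition is valid)
2. |xy| ≤ p
3. |y| > 0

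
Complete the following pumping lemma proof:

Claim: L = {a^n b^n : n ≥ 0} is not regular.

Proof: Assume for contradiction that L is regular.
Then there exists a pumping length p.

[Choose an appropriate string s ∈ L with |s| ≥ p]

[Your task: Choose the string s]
s = a^p b^p

This string is in L (has equal a's and b's) and has length 2p ≥ p.
Any decomposition xyz with |xy| ≤ p means y consists only of a's,
so pumping will unbalance the counts.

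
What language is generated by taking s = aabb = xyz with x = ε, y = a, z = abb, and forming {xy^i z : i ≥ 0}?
{xy^i z : i ≥ 0} = {a^(i+1) b^2 : i ≥ 0} = {abb, aabb, aaabb, ...}

With x = ε, y = a, z = abb: Starting with aabb and pumping the first 'a' (z = abb keeps the second 'a'), we get strings with i+1 a's followed by 2 b's for i = 0, 1, 2, ...; note bb is not produced because z always contributes one a.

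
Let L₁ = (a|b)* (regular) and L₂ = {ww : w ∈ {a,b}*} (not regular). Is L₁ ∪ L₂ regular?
Yes — L₁ ∪ L₂ is regular.

{ww} ⊆ (a|b)*, so L₁ ∪ L₂ = (a|b)*, which is regular.

Note that the bare facts "L₁ regular, L₂ non-regular" do not settle the question by themselves: the closure of regular languages under ∪, ∩, complement and difference applies only when BOTH operands are regular. With a non-regular operand the result can come out regular or non-regular depending on the specific languages, so one has to work out L₁ ∪ L₂ for this particular pair, as above.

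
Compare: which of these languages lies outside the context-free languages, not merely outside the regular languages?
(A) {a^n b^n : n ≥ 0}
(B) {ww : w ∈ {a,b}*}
(B) {ww : w ∈ {a,b}*}

(B) {ww : w ∈ {a,b}*} requires the CFL pumping lemma.

- {a^n b^n : n ≥ 0} is context-free (but not regular)
  • Can be shown non-regular with the regular pumping lemma
  • After pumping, the number of a's and b's become unequal

- {ww : w ∈ {a,b}*} is NOT context-free
  • Requires the CFL pumping lemma to prove
  • Cannot verify equality of two arbitrary substrings

The CFL pumping lemma is "stronger" in that it can prove non-membership
in the larger class of context-free languages.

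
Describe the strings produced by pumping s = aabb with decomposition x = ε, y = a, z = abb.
{xy^i z : i ≥ 0} = {a^(i+1) b^2 : i ≥ 0} = {abb, aabb, aaabb, ...}

With x = ε, y = a, z = abb: Starting with aabb and pumping the first 'a' (z = abb keeps the second 'a'), we get strings with i+1 a's followed by 2 b's for i = 0, 1, 2, ...; note bb is not produced because z always contributes one a.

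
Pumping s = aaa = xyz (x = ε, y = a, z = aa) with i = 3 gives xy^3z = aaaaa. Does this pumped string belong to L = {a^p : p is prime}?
Yes

xy³z = ε · aaa · aa = aaaaa.
aaaaa has length 5, which is prime, so it is in L.
(A single pumped string landing in L is not a contradiction by itself; a non-regularity proof needs some i for which xy^i z ∉ L, for every admissible decomposition.)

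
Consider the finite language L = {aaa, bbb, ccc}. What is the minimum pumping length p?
p = 4

For a finite language L, the pumping lemma holds vacuously if p > max|s| for s ∈ L.

The longest string in L = {aaa, bbb, ccc} has length 3.
If p = 4, then no string s ∈ L has |s| ≥ p, so the condition is vacuously true.

The minimum pumping length is p = 4.

Why no smaller p works: for any p ≤ 3, the longest string s ∈ L has |s| = 3 ≥ p, so it would
have to be pumpable; but pumping up (i = 2, 3, ...) produces ever longer strings, which cannot all lie in the
finite language L. So the pumping property fails for every p ≤ 3.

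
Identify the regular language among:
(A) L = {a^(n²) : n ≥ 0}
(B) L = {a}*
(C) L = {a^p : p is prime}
(B) {a}*

(B) L = {a}* is regular.

This can be recognized by a finite automaton (DFA/NFA).
Regular expressions like {a}* define regular languages.

The other choices are not regular:
- {a^(n²) : n ≥ 0}: After pumping, length is no longer a perfect square
- {a^p : p is prime}: After pumping, the length becomes composite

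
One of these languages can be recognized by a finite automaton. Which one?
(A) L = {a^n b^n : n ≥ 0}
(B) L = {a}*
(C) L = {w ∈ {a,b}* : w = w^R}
(B) {a}*

(B) L = {a}* is regular.

This can be recognized by a finite automaton (DFA/NFA).
Regular expressions like {a}* define regular languages.

The other choices are not regular:
- {a^n b^n : n ≥ 0}: After pumping, the number of a's and b's become unequal
- {w ∈ {a,b}* : w = w^R}: After pumping, the string is no longer symmetric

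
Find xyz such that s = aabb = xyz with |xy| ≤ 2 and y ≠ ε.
x = '', y = 'a', z = 'abb'

For s = aabb and p = 2, one valid decomposition is:
- x = '' (length 0)
- y = 'a' (length 1)
- z = 'abb' (length 3)

Verification:
- xyz = '' + 'a' + 'abb' = aabb ✓
- |xy| = 1 ≤ 2 ✓
- |y| = 1 > 0 ✓

All pumping lemma constraints are satisfied.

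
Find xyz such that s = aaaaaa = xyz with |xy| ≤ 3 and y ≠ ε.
x = 'a', y = 'aa', z = 'aaa'

For s = aaaaaa and p = 3, one valid decomposition is:
- x = 'a' (length 1)
- y = 'aa' (length 2)
- z = 'aaa' (length 3)

Verification:
- xyz = 'a' + 'aa' + 'aaa' = aaaaaa ✓
- |xy| = 3 ≤ 3 ✓
- |y| = 2 > 0 ✓

All pumping lemma constraints are satisfied.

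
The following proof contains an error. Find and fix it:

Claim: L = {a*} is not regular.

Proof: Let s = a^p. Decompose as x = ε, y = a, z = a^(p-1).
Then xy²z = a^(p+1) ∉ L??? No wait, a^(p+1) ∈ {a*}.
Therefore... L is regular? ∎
Error: The proof attempts to show a*  is not regular, but a* IS regular!

Correction: a* is a regular language (recognized by a simple DFA with one accepting state and self-loop on 'a'). The pumping lemma can only prove non-regularity, not regularity. For regular languages, pumping always works.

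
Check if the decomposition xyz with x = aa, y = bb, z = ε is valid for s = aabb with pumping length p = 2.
Violated: |xy| ≤ p

The decomposition x = aa, y = bb, z = ε for s = aabb with p = 2
violates the constraint: |xy| ≤ p

|xy| = |aabb| = 4 > 2 = p. The decomposition puts too many characters in xy.

Pumping lemma constraints:
1. xyz = s (decomposition is valid)
2. |xy| ≤ p
3. |y| > 0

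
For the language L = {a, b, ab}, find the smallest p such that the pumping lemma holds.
p = 3

For a finite language L, the pumping lemma holds vacuously if p > max|s| for s ∈ L.

The longest string in L = {a, b, ab} has length 2.
If p = 3, then no string s ∈ L has |s| ≥ p, so the condition is vacuously true.

The minimum pumping length is p = 3.

Why no smaller p works: for any p ≤ 2, the longest string s ∈ L has |s| = 2 ≥ p, so it would
have to be pumpable; but pumping up (i = 2, 3, ...) produces ever longer strings, which cannot all lie in the
finite language L. So the pumping property fails for every p ≤ 2.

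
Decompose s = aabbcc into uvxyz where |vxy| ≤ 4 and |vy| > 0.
u='a', v='a', x='bb', y='c', z='c'

For s = aabbcc with pumping length p = 4:

One valid decomposition:
- u = 'a'
- v = 'a'
- x = 'bb'
- y = 'c'
- z = 'c'

Verification:
- uvxyz = 'a' + 'a' + 'bb' + 'c' + 'c' = aabbcc ✓
- |vxy| = |'abbc'| = 4 ≤ 4 ✓
- |vy| = |'ac'| = 2 > 0 ✓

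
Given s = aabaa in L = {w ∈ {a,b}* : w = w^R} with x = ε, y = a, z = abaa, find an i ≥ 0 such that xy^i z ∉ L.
i = 0

xy⁰z = ε · ε · abaa = abaa; abaa reversed is aaba ≠ abaa, so it is not a palindrome and is not in L.
(Other choices also work, e.g. i = 2, 3; only i = 1 is guaranteed to stay in L since xy¹z = s.)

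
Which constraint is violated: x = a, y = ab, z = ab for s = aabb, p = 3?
Violated: xyz = s

The decomposition x = a, y = ab, z = ab for s = aabb with p = 3
violates the constraint: xyz = s

xyz = 'a' + 'ab' + 'ab' = 'aabab' ≠ 'aabb' = s. The decomposition doesn't reconstruct s.

Pumping lemma constraints:
1. xyz = s (decomposition is valid)
2. |xy| ≤ p
3. |y| > 0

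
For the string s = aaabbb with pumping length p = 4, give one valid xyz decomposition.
x = 'a', y = 'aa', z = 'bbb'

For s = aaabbb and p = 4, one valid decomposition is:
- x = 'a' (length 1)
- y = 'aa' (length 2)
- z = 'bbb' (length 3)

Verification:
- xyz = 'a' + 'aa' + 'bbb' = aaabbb ✓
- |xy| = 3 ≤ 4 ✓
- |y| = 2 > 0 ✓

All pumping lemma constraints are satisfied.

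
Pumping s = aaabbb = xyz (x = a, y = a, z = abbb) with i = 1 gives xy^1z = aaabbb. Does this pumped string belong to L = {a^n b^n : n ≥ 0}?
Yes

xy¹z = a · a · abbb = aaabbb.
aaabbb = a^3 b^3 has equal counts (3 = 3), so it is in L.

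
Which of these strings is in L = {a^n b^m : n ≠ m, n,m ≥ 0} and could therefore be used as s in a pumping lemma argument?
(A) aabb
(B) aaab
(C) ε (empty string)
(B) aaab

The pumping lemma is applied to a string s that lies in L, so first check membership of each option:
- (A) aabb = a^2 b^2 has n = m = 2, so it is not in L ✗
- (B) aaab = a^3 b^1 with 3 ≠ 1, so it is in L ✓
- (C) ε = a^0 b^0 has n = m = 0, so it is not in L ✗

Only (B) aaab is in L, so it is the only candidate that could play the role of s.
(In a complete proof one picks s in terms of the pumping length p so that |s| ≥ p is guaranteed; a fixed string like aaab illustrates the shape of such an s.)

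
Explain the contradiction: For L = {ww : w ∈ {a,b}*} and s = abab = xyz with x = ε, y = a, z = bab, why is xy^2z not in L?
xy²z = aabab ∉ L

Pumping with i = 2 replaces y = a by y² = aa:
- Original: s = xyz = abab; abab splits into halves ab · ab, which are equal, so it is in L (w = ab)
- Pumped: xy²z = ε · aa · bab = aabab
- aabab has odd length 5, so it cannot be written as ww and is not in L

The pumping lemma would require xy²z ∈ L, so this decomposition yields a contradiction.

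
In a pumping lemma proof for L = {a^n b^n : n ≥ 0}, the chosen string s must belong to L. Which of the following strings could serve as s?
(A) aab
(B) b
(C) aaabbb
(C) aaabbb

The pumping lemma is applied to a string s that lies in L, so first check membership of each option:
- (A) aab has 2 a's and 1 b's; 2 ≠ 1, so it is not in L ✗
- (B) b has 0 a's and 1 b's; 0 ≠ 1, so it is not in L ✗
- (C) aaabbb = a^3 b^3 has equal counts (3 = 3), so it is in L ✓

Only (C) aaabbb is in L, so it is the only candidate that could play the role of s.
(In a complete proof one picks s in terms of the pumping length p so that |s| ≥ p is guaranteed; a fixed string like aaabbb illustrates the shape of such an s.)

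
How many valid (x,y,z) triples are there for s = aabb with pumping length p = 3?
6

For s = 'aabb' with pumping length p = 3:

Constraints: |xy| ≤ 3, |y| > 0

Valid decompositions (|xy| ≤ p, |y| ≥ 1):
  • x='', y='a', z='abb'
  • x='a', y='a', z='bb'
  • x='', y='aa', z='bb'
  • x='aa', y='b', z='b'
  • x='a', y='ab', z='b'
  • x='', y='aab', z='b'

Total count: 6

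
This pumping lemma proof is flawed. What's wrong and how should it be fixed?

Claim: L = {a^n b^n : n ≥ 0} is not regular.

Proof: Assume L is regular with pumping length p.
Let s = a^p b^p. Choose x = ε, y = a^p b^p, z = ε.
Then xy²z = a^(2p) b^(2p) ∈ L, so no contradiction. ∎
Error: The decomposition violates |xy| ≤ p. With y = a^p b^p, |xy| = |y| = 2p > p. (The proof also miscomputes xy²z, which would be a^p b^p a^p b^p rather than a^(2p) b^(2p), and it wrongly treats one harmless decomposition as settling the matter — the prover does not get to choose the decomposition.)

Correction: The pumping lemma requires |xy| ≤ p, and the argument must handle every decomposition satisfying |xy| ≤ p, |y| ≥ 1. Since s starts with p a's, any such y consists only of a's, say y = a^k with k ≥ 1. Then xy²z = a^(p+k) b^p has unequal numbers of a's and b's, so xy²z ∉ L — the required contradiction.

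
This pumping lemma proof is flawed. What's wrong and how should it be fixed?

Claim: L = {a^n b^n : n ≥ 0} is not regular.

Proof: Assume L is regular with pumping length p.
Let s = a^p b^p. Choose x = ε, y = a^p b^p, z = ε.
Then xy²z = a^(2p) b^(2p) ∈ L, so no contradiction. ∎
Error: The decomposition violates |xy| ≤ p. With y = a^p b^p, |xy| = |y| = 2p > p. (The proof also miscomputes xy²z, which would be a^p b^p a^p b^p rather than a^(2p) b^(2p), and it wrongly treats one harmless decomposition as settling the matter — the prover does not get to choose the decomposition.)

Correction: The pumping lemma requires |xy| ≤ p, and the argument must handle every decomposition satisfying |xy| ≤ p, |y| ≥ 1. Since s starts with p a's, any such y consists only of a's, say y = a^k with k ≥ 1. Then xy²z = a^(p+k) b^p has unequal numbers of a's and b's, so xy²z ∉ L — the required contradiction.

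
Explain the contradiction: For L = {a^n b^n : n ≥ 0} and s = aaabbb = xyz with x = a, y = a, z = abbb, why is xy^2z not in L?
xy²z = aaaabbb ∉ L

Pumping with i = 2 replaces y = a by y² = aa:
- Original: s = xyz = aaabbb; aaabbb = a^3 b^3 has equal counts (3 = 3), so it is in L
- Pumped: xy²z = a · aa · abbb = aaaabbb
- aaaabbb has 4 a's and 3 b's; 4 ≠ 3, so it is not in L

The pumping lemma would require xy²z ∈ L, so this decomposition yields a contradiction.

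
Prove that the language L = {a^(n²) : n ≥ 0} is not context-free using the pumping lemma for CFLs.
Assume for contradiction that L is context-free, and let p ≥ 1 be the pumping length given by the pumping lemma for CFLs.
Choose s = a^(p²). Then s ∈ L and |s| = p² ≥ p.
By the CFL pumping lemma, s = uvxyz for some u, v, x, y, z with |vxy| ≤ p, |vy| ≥ 1, and uv^i xy^i z ∈ L for every i ≥ 0.
All symbols are a's, so only lengths matter: let k = |vy|, with 1 ≤ k ≤ |vxy| ≤ p.

Take i = 2: |uv²xy²z| = p² + k, and p² < p² + k ≤ p² + p < (p + 1)².
So the length lies strictly between consecutive squares and is not a perfect square; uv²xy²z ∉ L.

This contradicts the CFL pumping lemma, which requires uv^i xy^i z ∈ L for all i ≥ 0.
Hence L = {a^(n²) : n ≥ 0} is not context-free. ∎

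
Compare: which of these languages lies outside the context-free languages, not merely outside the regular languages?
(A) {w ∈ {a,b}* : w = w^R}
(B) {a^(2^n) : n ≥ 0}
(B) {a^(2^n) : n ≥ 0}

(B) {a^(2^n) : n ≥ 0} requires the CFL pumping lemma.

- {w ∈ {a,b}* : w = w^R} is context-free (but not regular)
  • Can be shown non-regular with the regular pumping lemma
  • After pumping, the string is no longer symmetric

- {a^(2^n) : n ≥ 0} is NOT context-free
  • Requires the CFL pumping lemma to prove
  • Gaps between powers of 2 grow exponentially

The CFL pumping lemma is "stronger" in that it can prove non-membership
in the larger class of context-free languages.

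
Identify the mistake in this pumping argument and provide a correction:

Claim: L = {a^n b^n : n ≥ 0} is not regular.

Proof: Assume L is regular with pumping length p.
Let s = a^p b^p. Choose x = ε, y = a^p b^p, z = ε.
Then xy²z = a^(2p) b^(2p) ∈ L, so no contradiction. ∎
Error: The decomposition violates |xy| ≤ p. With y = a^p b^p, |xy| = |y| = 2p > p. (The proof also miscomputes xy²z, which would be a^p b^p a^p b^p rather than a^(2p) b^(2p), and it wrongly treats one harmless decomposition as settling the matter — the prover does not get to choose the decomposition.)

Correction: The pumping lemma requires |xy| ≤ p, and the argument must handle every decomposition satisfying |xy| ≤ p, |y| ≥ 1. Since s starts with p a's, any such y consists only of a's, say y = a^k with k ≥ 1. Then xy²z = a^(p+k) b^p has unequal numbers of a's and b's, so xy²z ∉ L — the required contradiction.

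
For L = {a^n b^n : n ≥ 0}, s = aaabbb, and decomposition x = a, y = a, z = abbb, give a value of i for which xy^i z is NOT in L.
i = 3

xy³z = a · aaa · abbb = aaaaabbb; aaaaabbb has 5 a's and 3 b's; 5 ≠ 3, so it is not in L.
(Other choices also work, e.g. i = 0, 2; only i = 1 is guaranteed to stay in L since xy¹z = s.)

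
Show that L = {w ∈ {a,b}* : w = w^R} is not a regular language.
Assume for contradiction that L is regular, and let p ≥ 1 be the pumping length given by the pumping lemma.
Choose s = a^p b a^p. Then s ∈ L (it reads the same in both directions) and |s| = 2p + 1 ≥ p.
By the pumping lemma, s = xyz for some x, y, z with |xy| ≤ p, |y| ≥ 1, and xy^i z ∈ L for every i ≥ 0.
Since |xy| ≤ p and the first p symbols of s are all a's, y = a^k for some k with 1 ≤ k ≤ p.

Take i = 2: xy²z = a^(p + k) b a^p.
Its reversal is a^p b a^(p + k). These differ because the block of a's before the unique b has length p + k in one and p in the other, and p + k ≠ p since k ≥ 1. So xy²z is not a palindrome, i.e. xy²z ∉ L.

This contradicts the pumping lemma, which requires xy^i z ∈ L for all i ≥ 0.
Hence L = {w ∈ {a,b}* : w = w^R} is not regular. ∎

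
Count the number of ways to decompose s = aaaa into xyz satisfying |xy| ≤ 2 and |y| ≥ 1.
3

For s = 'aaaa' with pumping length p = 2:

Constraints: |xy| ≤ 2, |y| > 0

Valid decompositions (|xy| ≤ p, |y| ≥ 1):
  • x='', y='a', z='aaa'
  • x='a', y='a', z='aa'
  • x='', y='aa', z='aa'

Total count: 3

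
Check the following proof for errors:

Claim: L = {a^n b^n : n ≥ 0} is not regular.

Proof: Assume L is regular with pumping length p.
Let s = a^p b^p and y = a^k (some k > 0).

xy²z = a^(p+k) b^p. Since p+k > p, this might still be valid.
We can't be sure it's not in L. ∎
The proof is INCORRECT.

Error: The conclusion is wrong.
xy²z = a^(p+k) b^p is definitely NOT in L because the number of a's (p+k) ≠ number of b's (p).
The proof incorrectly doubts what is actually a valid contradiction.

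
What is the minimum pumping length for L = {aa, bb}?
p = 3

For a finite language L, the pumping lemma holds vacuously if p > max|s| for s ∈ L.

The longest string in L = {aa, bb} has length 2.
If p = 3, then no string s ∈ L has |s| ≥ p, so the condition is vacuously true.

The minimum pumping length is p = 3.

Why no smaller p works: for any p ≤ 2, the longest string s ∈ L has |s| = 2 ≥ p, so it would
have to be pumpable; but pumping up (i = 2, 3, ...) produces ever longer strings, which cannot all lie in the
finite language L. So the pumping property fails for every p ≤ 2.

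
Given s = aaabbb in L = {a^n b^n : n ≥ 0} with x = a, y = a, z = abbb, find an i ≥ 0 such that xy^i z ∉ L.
i = 3

xy³z = a · aaa · abbb = aaaaabbb; aaaaabbb has 5 a's and 3 b's; 5 ≠ 3, so it is not in L.
(Other choices also work, e.g. i = 0, 2; only i = 1 is guaranteed to stay in L since xy¹z = s.)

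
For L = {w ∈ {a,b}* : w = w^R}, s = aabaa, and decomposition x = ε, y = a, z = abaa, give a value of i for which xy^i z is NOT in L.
i = 0

xy⁰z = ε · ε · abaa = abaa; abaa reversed is aaba ≠ abaa, so it is not a palindrome and is not in L.
(Other choices also work, e.g. i = 2, 3; only i = 1 is guaranteed to stay in L since xy¹z = s.)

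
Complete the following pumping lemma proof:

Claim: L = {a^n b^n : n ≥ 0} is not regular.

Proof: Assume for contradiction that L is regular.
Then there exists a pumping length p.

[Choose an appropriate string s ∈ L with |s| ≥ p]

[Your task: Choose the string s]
s = a^p b^p

This string is in L (has equal a's and b's) and has length 2p ≥ p.
Any decomposition xyz with |xy| ≤ p means y consists only of a's,
so pumping will unbalance the counts.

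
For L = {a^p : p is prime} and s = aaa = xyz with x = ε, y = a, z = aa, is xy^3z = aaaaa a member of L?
Yes

xy³z = ε · aaa · aa = aaaaa.
aaaaa has length 5, which is prime, so it is in L.
(A single pumped string landing in L is not a contradiction by itself; a non-regularity proof needs some i for which xy^i z ∉ L, for every admissible decomposition.)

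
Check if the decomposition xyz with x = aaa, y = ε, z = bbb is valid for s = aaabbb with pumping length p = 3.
Violated: |y| > 0

The decomposition x = aaa, y = ε, z = bbb for s = aaabbb with p = 3
violates the constraint: |y| > 0

|y| = 0, but the pumping lemma requires |y| > 0 (y must be non-empty).

Pumping lemma constraints:
1. xyz = s (decomposition is valid)
2. |xy| ≤ p
3. |y| > 0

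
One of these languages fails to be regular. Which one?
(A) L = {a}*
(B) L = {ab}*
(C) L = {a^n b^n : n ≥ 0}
(C) {a^n b^n : n ≥ 0}

(C) L = {a^n b^n : n ≥ 0} is NOT regular.

The pumping lemma can be used to prove this:
After pumping, the number of a's and b's become unequal

The other languages are regular because they can be recognized by finite automata.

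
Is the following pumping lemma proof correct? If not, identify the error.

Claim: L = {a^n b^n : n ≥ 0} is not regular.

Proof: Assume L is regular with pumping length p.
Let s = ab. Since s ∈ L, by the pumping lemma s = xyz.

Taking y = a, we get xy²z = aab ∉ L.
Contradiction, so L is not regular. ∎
The proof is INCORRECT.

Error: The string s = ab may be shorter than p.
The pumping lemma only applies to strings with |s| ≥ p, and p is not under our control.
We must choose s in terms of p, e.g. s = a^p b^p, to ensure |s| ≥ p.
(The proof also fixes one particular y; a valid argument must handle every decomposition with |xy| ≤ p and |y| ≥ 1 — for s = a^p b^p this forces y = a^k, and then xy²z = a^(p+k) b^p ∉ L.)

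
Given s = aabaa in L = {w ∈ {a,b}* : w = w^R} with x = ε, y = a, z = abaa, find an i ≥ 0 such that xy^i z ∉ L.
i = 2

xy²z = ε · aa · abaa = aaabaa; aaabaa reversed is aabaaa ≠ aaabaa, so it is not a palindrome and is not in L.
(Other choices also work, e.g. i = 0, 3; only i = 1 is guaranteed to stay in L since xy¹z = s.)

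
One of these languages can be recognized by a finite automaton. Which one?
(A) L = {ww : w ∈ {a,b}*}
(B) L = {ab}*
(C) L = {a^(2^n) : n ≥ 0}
(B) {ab}*

(B) L = {ab}* is regular.

This can be recognized by a finite automaton (DFA/NFA).
Regular expressions like {ab}* define regular languages.

The other choices are not regular:
- {a^(2^n) : n ≥ 0}: After pumping, length is no longer a power of 2
- {ww : w ∈ {a,b}*}: After pumping, the two halves no longer match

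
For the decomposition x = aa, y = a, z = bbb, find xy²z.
aaaabbb

Given x = 'aa', y = 'a', z = 'bbb' and i = 2:

xy^2z = x + y·y·...·y (2 times) + z
       = 'aa' + 'a'^2 + 'bbb'
       = 'aa' + 'aa' + 'bbb'
       = 'aaaabbb'

The pumped string is 'aaaabbb' with length 7.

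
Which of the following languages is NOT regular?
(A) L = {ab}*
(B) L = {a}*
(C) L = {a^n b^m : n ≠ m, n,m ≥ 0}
(C) {a^n b^m : n ≠ m, n,m ≥ 0}

(C) L = {a^n b^m : n ≠ m, n,m ≥ 0} is NOT regular.

The pumping lemma can be used to prove this:
After pumping a's, we can make n = m

The other languages are regular because they can be recognized by finite automata.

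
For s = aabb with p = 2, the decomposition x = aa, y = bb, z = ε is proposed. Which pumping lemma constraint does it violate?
Violated: |xy| ≤ p

The decomposition x = aa, y = bb, z = ε for s = aabb with p = 2
violates the constraint: |xy| ≤ p

|xy| = |aabb| = 4 > 2 = p. The decomposition puts too many characters in xy.

Pumping lemma constraints:
1. xyz = s (decomposition is valid)
2. |xy| ≤ p
3. |y| > 0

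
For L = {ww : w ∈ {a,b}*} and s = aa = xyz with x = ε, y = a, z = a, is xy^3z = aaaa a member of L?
Yes

xy³z = ε · aaa · a = aaaa.
aaaa splits into halves aa · aa, which are equal, so it is in L (w = aa).
(A single pumped string landing in L is not a contradiction by itself; a non-regularity proof needs some i for which xy^i z ∉ L, for every admissible decomposition.)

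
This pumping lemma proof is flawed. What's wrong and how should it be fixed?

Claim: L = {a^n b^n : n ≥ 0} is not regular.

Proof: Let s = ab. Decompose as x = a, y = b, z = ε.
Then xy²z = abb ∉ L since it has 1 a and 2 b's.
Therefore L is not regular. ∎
Error: The string s = ab might be shorter than the pumping length p.

Correction: Choose s = a^p b^p to ensure |s| ≥ p. Also, the decomposition is wrong: with |xy| ≤ p, y cannot include b's when s starts with p a's.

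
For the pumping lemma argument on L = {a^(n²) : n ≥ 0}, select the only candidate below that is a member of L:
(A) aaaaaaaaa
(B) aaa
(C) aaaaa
(A) aaaaaaaaa

The pumping lemma is applied to a string s that lies in L, so first check membership of each option:
- (A) aaaaaaaaa has length 9 = 3², a perfect square, so it is in L ✓
- (B) aaa has length 3, strictly between 1² = 1 and 2² = 4, so it is not in L ✗
- (C) aaaaa has length 5, strictly between 2² = 4 and 3² = 9, so it is not in L ✗

Only (A) aaaaaaaaa is in L, so it is the only candidate that could play the role of s.
(In a complete proof one picks s in terms of the pumping length p so that |s| ≥ p is guaranteed; a fixed string like aaaaaaaaa illustrates the shape of such an s.)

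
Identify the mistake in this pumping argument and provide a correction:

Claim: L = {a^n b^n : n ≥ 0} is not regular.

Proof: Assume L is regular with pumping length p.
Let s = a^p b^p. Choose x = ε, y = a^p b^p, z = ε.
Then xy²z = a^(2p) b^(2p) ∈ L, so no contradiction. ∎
Error: The decomposition violates |xy| ≤ p. With y = a^p b^p, |xy| = |y| = 2p > p. (The proof also miscomputes xy²z, which would be a^p b^p a^p b^p rather than a^(2p) b^(2p), and it wrongly treats one harmless decomposition as settling the matter — the prover does not get to choose the decomposition.)

Correction: The pumping lemma requires |xy| ≤ p, and the argument must handle every decomposition satisfying |xy| ≤ p, |y| ≥ 1. Since s starts with p a's, any such y consists only of a's, say y = a^k with k ≥ 1. Then xy²z = a^(p+k) b^p has unequal numbers of a's and b's, so xy²z ∉ L — the required contradiction.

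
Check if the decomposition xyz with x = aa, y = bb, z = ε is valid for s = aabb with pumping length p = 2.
Violated: |xy| ≤ p

The decomposition x = aa, y = bb, z = ε for s = aabb with p = 2
violates the constraint: |xy| ≤ p

|xy| = |aabb| = 4 > 2 = p. The decomposition puts too many characters in xy.

Pumping lemma constraints:
1. xyz = s (decomposition is valid)
2. |xy| ≤ p
3. |y| > 0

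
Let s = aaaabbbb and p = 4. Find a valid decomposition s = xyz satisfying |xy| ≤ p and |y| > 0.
x = 'a', y = 'a', z = 'aabbbb'

For s = aaaabbbb and p = 4, one valid decomposition is:
- x = 'a' (length 1)
- y = 'a' (length 1)
- z = 'aabbbb' (length 6)

Verification:
- xyz = 'a' + 'a' + 'aabbbb' = aaaabbbb ✓
- |xy| = 2 ≤ 4 ✓
- |y| = 1 > 0 ✓

All pumping lemma constraints are satisfied.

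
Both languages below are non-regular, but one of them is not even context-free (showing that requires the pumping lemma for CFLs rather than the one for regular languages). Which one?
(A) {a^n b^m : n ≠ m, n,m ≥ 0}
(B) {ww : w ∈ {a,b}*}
(B) {ww : w ∈ {a,b}*}

(B) {ww : w ∈ {a,b}*} requires the CFL pumping lemma.

- {a^n b^m : n ≠ m, n,m ≥ 0} is context-free (but not regular)
  • Can be shown non-regular with the regular pumping lemma
  • After pumping a's, we can make n = m

- {ww : w ∈ {a,b}*} is NOT context-free
  • Requires the CFL pumping lemma to prove
  • Cannot verify equality of two arbitrary substrings

The CFL pumping lemma is "stronger" in that it can prove non-membership
in the larger class of context-free languages.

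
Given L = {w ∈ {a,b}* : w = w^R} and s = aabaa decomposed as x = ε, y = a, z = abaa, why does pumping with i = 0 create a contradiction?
xy⁰z = abaa ∉ L

Pumping with i = 0 replaces y = a by y⁰ = ε:
- Original: s = xyz = aabaa; aabaa reversed is aabaa, the same string, so it is a palindrome and is in L
- Pumped: xy⁰z = ε · ε · abaa = abaa
- abaa reversed is aaba ≠ abaa, so it is not a palindrome and is not in L

The pumping lemma would require xy⁰z ∈ L, so this decomposition yields a contradiction.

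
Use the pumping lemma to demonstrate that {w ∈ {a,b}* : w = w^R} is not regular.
Assume for contradiction that L is regular, and let p ≥ 1 be the pumping length given by the pumping lemma.
Choose s = a^p b a^p. Then s ∈ L (it reads the same in both directions) and |s| = 2p + 1 ≥ p.
By the pumping lemma, s = xyz for some x, y, z with |xy| ≤ p, |y| ≥ 1, and xy^i z ∈ L for every i ≥ 0.
Since |xy| ≤ p and the first p symbols of s are all a's, y = a^k for some k with 1 ≤ k ≤ p.

Take i = 0: xy⁰z = a^(p − k) b a^p.
Its reversal is a^p b a^(p − k). These differ because the block of a's before the unique b has length p − k in one and p in the other, and p − k ≠ p since k ≥ 1. So xy⁰z is not a palindrome, i.e. xy⁰z ∉ L.

This contradicts the pumping lemma, which requires xy^i z ∈ L for all i ≥ 0.
Hence L = {w ∈ {a,b}* : w = w^R} is not regular. ∎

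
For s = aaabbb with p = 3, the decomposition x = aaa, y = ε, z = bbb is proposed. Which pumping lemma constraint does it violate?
Violated: |y| > 0

The decomposition x = aaa, y = ε, z = bbb for s = aaabbb with p = 3
violates the constraint: |y| > 0

|y| = 0, but the pumping lemma requires |y| > 0 (y must be non-empty).

Pumping lemma constraints:
1. xyz = s (decomposition is valid)
2. |xy| ≤ p
3. |y| > 0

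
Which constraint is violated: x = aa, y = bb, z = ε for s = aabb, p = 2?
Violated: |xy| ≤ p

The decomposition x = aa, y = bb, z = ε for s = aabb with p = 2
violates the constraint: |xy| ≤ p

|xy| = |aabb| = 4 > 2 = p. The decomposition puts too many characters in xy.

Pumping lemma constraints:
1. xyz = s (decomposition is valid)
2. |xy| ≤ p
3. |y| > 0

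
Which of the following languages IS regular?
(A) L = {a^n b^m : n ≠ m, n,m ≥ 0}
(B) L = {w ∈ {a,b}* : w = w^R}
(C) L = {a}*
(C) {a}*

(C) L = {a}* is regular.

This can be recognized by a finite automaton (DFA/NFA).
Regular expressions like {a}* define regular languages.

The other choices are not regular:
- {a^n b^m : n ≠ m, n,m ≥ 0}: After pumping a's, we can make n = m
- {w ∈ {a,b}* : w = w^R}: After pumping, the string is no longer symmetric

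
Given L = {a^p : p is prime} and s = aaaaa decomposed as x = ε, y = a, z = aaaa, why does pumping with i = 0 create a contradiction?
xy⁰z = aaaa ∉ L

Pumping with i = 0 replaces y = a by y⁰ = ε:
- Original: s = xyz = aaaaa; aaaaa has length 5, which is prime, so it is in L
- Pumped: xy⁰z = ε · ε · aaaa = aaaa
- aaaa has length 4 = 2 × 2, which is not prime, so it is not in L

The pumping lemma would require xy⁰z ∈ L, so this decomposition yields a contradiction.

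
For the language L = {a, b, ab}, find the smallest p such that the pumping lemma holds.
p = 3

For a finite language L, the pumping lemma holds vacuously if p > max|s| for s ∈ L.

The longest string in L = {a, b, ab} has length 2.
If p = 3, then no string s ∈ L has |s| ≥ p, so the condition is vacuously true.

The minimum pumping length is p = 3.

Why no smaller p works: for any p ≤ 2, the longest string s ∈ L has |s| = 2 ≥ p, so it would
have to be pumpable; but pumping up (i = 2, 3, ...) produces ever longer strings, which cannot all lie in the
finite language L. So the pumping property fails for every p ≤ 2.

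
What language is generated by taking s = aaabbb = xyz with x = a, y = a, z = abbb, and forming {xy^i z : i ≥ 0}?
{xy^i z : i ≥ 0} = {a^(2+i) b^3 : i ≥ 0} = {aabbb, aaabbb, aaaabbb, ...}

With x = a, y = a, z = abbb: Starting with aaabbb and pumping the second 'a', we get strings with 2+i a's followed by 3 b's for i = 0, 1, 2, ...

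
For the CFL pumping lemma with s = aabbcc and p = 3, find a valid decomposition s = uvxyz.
u='aa', v='b', x='b', y='c', z='c'

For s = aabbcc with pumping length p = 3:

One valid decomposition:
- u = 'aa'
- v = 'b'
- x = 'b'
- y = 'c'
- z = 'c'

Verification:
- uvxyz = 'aa' + 'b' + 'b' + 'c' + 'c' = aabbcc ✓
- |vxy| = |'bbc'| = 3 ≤ 3 ✓
- |vy| = |'bc'| = 2 > 0 ✓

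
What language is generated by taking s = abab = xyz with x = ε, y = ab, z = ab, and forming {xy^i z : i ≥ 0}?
{xy^i z : i ≥ 0} = {(ab)^(i+1) : i ≥ 0} = {ab, abab, ababab, ...}

With x = ε, y = ab, z = ab: Pumping 'ab' gives strings of alternating a's and b's.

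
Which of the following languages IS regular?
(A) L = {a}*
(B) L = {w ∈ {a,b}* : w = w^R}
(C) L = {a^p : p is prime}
(A) {a}*

(A) L = {a}* is regular.

This can be recognized by a finite automaton (DFA/NFA).
Regular expressions like {a}* define regular languages.

The other choices are not regular:
- {a^p : p is prime}: After pumping, the length becomes composite
- {w ∈ {a,b}* : w = w^R}: After pumping, the string is no longer symmetric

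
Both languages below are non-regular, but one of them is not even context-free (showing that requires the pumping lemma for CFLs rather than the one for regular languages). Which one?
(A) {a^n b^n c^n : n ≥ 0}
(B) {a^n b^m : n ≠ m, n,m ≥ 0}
(A) {a^n b^n c^n : n ≥ 0}

(A) {a^n b^n c^n : n ≥ 0} requires the CFL pumping lemma.

- {a^n b^m : n ≠ m, n,m ≥ 0} is context-free (but not regular)
  • Can be shown non-regular with the regular pumping lemma
  • After pumping a's, we can make n = m

- {a^n b^n c^n : n ≥ 0} is NOT context-free
  • Requires the CFL pumping lemma to prove
  • Cannot maintain three equal counts simultaneously

The CFL pumping lemma is "stronger" in that it can prove non-membership
in the larger class of context-free languages.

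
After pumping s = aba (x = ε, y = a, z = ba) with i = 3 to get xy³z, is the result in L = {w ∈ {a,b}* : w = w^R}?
No

xy³z = ε · aaa · ba = aaaba.
aaaba reversed is abaaa ≠ aaaba, so it is not a palindrome and is not in L.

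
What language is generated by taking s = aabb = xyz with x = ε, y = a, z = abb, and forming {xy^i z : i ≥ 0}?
{xy^i z : i ≥ 0} = {a^(i+1) b^2 : i ≥ 0} = {abb, aabb, aaabb, ...}

With x = ε, y = a, z = abb: Starting with aabb and pumping the first 'a' (z = abb keeps the second 'a'), we get strings with i+1 a's followed by 2 b's for i = 0, 1, 2, ...; note bb is not produced because z always contributes one a.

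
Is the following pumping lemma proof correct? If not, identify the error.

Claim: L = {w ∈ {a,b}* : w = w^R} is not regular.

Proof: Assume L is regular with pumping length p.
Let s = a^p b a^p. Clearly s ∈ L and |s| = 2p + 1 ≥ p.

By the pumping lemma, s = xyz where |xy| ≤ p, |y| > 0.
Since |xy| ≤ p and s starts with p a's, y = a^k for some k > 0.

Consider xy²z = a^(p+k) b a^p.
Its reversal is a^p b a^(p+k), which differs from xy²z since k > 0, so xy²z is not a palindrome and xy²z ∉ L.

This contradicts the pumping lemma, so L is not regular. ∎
The proof is correct.

This proof is valid because:
1. s = a^p b a^p is in L and is chosen in terms of p, so |s| ≥ p holds for every p
2. The decomposition analysis is correct: |xy| ≤ p forces y to lie inside the leading a's
3. The contradiction is valid: a^(p+k) b a^p has more a's before the b than after it, so it is not a palindrome
4. The conclusion follows logically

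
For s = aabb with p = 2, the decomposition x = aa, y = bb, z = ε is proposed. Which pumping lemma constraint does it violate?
Violated: |xy| ≤ p

The decomposition x = aa, y = bb, z = ε for s = aabb with p = 2
violates the constraint: |xy| ≤ p

|xy| = |aabb| = 4 > 2 = p. The decomposition puts too many characters in xy.

Pumping lemma constraints:
1. xyz = s (decomposition is valid)
2. |xy| ≤ p
3. |y| > 0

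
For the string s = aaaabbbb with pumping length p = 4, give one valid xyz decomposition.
x = 'a', y = 'aa', z = 'abbbb'

For s = aaaabbbb and p = 4, one valid decomposition is:
- x = 'a' (length 1)
- y = 'aa' (length 2)
- z = 'abbbb' (length 5)

Verification:
- xyz = 'a' + 'aa' + 'abbbb' = aaaabbbb ✓
- |xy| = 3 ≤ 4 ✓
- |y| = 2 > 0 ✓

All pumping lemma constraints are satisfied.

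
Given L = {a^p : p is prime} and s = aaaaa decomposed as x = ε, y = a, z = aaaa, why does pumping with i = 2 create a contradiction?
xy²z = aaaaaa ∉ L

Pumping with i = 2 replaces y = a by y² = aa:
- Original: s = xyz = aaaaa; aaaaa has length 5, which is prime, so it is in L
- Pumped: xy²z = ε · aa · aaaa = aaaaaa
- aaaaaa has length 6 = 2 × 3, which is not prime, so it is not in L

The pumping lemma would require xy²z ∈ L, so this decomposition yields a contradiction.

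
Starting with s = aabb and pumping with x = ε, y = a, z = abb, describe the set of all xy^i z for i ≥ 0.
{xy^i z : i ≥ 0} = {a^(i+1) b^2 : i ≥ 0} = {abb, aabb, aaabb, ...}

With x = ε, y = a, z = abb: Starting with aabb and pumping the first 'a' (z = abb keeps the second 'a'), we get strings with i+1 a's followed by 2 b's for i = 0, 1, 2, ...; note bb is not produced because z always contributes one a.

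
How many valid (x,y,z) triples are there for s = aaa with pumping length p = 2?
3

For s = 'aaa' with pumping length p = 2:

Constraints: |xy| ≤ 2, |y| > 0

Valid decompositions (|xy| ≤ p, |y| ≥ 1):
  • x='', y='a', z='aa'
  • x='a', y='a', z='a'
  • x='', y='aa', z='a'

Total count: 3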